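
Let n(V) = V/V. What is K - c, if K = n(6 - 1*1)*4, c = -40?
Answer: 44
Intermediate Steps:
n(V) = 1
K = 4 (K = 1*4 = 4)
K - c = 4 - 1*(-40) = 4 + 40 = 44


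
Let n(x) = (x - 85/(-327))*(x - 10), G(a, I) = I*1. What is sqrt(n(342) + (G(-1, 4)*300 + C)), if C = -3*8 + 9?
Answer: sqrt(12277085181)/327 ≈ 338.84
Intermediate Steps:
G(a, I) = I
C = -15 (C = -24 + 9 = -15)
n(x) = (-10 + x)*(85/327 + x) (n(x) = (x - 85*(-1/327))*(-10 + x) = (x + 85/327)*(-10 + x) = (85/327 + x)*(-10 + x) = (-10 + x)*(85/327 + x))
sqrt(n(342) + (G(-1, 4)*300 + C)) = sqrt((-850/327 + 342**2 - 3185/327*342) + (4*300 - 15)) = sqrt((-850/327 + 116964 - 363090/109) + (1200 - 15)) = sqrt(37157108/327 + 1185) = sqrt(37544603/327) = sqrt(12277085181)/327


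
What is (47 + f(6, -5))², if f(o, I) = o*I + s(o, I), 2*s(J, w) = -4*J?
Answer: 25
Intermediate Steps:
s(J, w) = -2*J (s(J, w) = (-4*J)/2 = -2*J)
f(o, I) = -2*o + I*o (f(o, I) = o*I - 2*o = I*o - 2*o = -2*o + I*o)
(47 + f(6, -5))² = (47 + 6*(-2 - 5))² = (47 + 6*(-7))² = (47 - 42)² = 5² = 25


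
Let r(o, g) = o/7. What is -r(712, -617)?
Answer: -712/7 ≈ -101.71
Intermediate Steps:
r(o, g) = o/7 (r(o, g) = o*(1/7) = o/7)
-r(712, -617) = -712/7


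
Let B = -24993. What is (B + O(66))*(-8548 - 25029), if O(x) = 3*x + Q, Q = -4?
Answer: 832676023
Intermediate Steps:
O(x) = -4 + 3*x (O(x) = 3*x - 4 = -4 + 3*x)
(B + O(66))*(-8548 - 25029) = (-24993 + (-4 + 3*66))*(-8548 - 25029) = (-24993 + (-4 + 198))*(-33577) = (-24993 + 194)*(-33577) = -24799*(-33577) = 832676023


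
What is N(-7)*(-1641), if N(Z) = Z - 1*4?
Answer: 18051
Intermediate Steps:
N(Z) = -4 + Z (N(Z) = Z - 4 = -4 + Z)
N(-7)*(-1641) = (-4 - 7)*(-1641) = -11*(-1641) = 18051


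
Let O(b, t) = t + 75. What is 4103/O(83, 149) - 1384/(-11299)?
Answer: 46669813/2530976 ≈ 18.439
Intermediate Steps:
O(b, t) = 75 + t
4103/O(83, 149) - 1384/(-11299) = 4103/(75 + 149) - 1384/(-11299) = 4103/224 - 1384*(-1/11299) = 4103*(1/224) + 1384/11299 = 4103/224 + 1384/11299 = 46669813/2530976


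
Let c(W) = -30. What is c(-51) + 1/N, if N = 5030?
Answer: -150899/5030 ≈ -30.000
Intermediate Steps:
c(-51) + 1/N = -30 + 1/5030 = -150899/5030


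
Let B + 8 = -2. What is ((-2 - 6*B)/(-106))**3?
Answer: -24389/148877 ≈ -0.16382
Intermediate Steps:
B = -10 (B = -8 - 2 = -10)
((-2 - 6*B)/(-106))**3 = ((-2 - 6*(-10))/(-106))**3 = ((-2 + 60)*(-1/106))**3 = (58*(-1/106))**3 = (-29/53)**3 = -24389/148877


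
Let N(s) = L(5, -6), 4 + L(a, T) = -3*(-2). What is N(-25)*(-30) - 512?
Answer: -572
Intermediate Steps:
L(a, T) = 2 (L(a, T) = -4 - 3*(-2) = -4 + 6 = 2)
N(s) = 2
N(-25)*(-30) - 512 = 2*(-30) - 512 = -60 - 512 = -572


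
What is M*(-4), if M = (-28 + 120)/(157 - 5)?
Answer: -46/19 ≈ -2.4211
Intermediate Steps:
M = 23/38 (M = 92/152 = 92*(1/152) = 23/38 ≈ 0.60526)
M*(-4) = (23/38)*(-4) = -46/19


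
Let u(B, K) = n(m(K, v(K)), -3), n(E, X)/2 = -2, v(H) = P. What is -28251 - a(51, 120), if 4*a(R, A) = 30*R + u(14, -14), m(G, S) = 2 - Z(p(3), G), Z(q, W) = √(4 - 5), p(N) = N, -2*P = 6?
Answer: -57265/2 ≈ -28633.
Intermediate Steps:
P = -3 (P = -½*6 = -3)
v(H) = -3
Z(q, W) = I (Z(q, W) = √(-1) = I)
m(G, S) = 2 - I
n(E, X) = -4 (n(E, X) = 2*(-2) = -4)
u(B, K) = -4
a(R, A) = -1 + 15*R/2 (a(R, A) = (30*R - 4)/4 = (-4 + 30*R)/4 = -1 + 15*R/2)
-28251 - a(51, 120) = -28251 - (-1 + (15/2)*51) = -28251 - (-1 + 765/2) = -28251 - 1*763/2 = -28251 - 763/2 = -57265/2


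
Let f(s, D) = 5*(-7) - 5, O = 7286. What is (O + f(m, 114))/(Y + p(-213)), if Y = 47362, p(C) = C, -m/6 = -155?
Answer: 7246/47149 ≈ 0.15368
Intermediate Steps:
m = 930 (m = -6*(-155) = 930)
f(s, D) = -40 (f(s, D) = -35 - 5 = -40)
(O + f(m, 114))/(Y + p(-213)) = (7286 - 40)/(47362 - 213) = 7246/47149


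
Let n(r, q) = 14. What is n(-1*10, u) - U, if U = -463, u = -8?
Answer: 477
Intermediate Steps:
n(-1*10, u) - U = 14 - 1*(-463) = 14 + 463 = 477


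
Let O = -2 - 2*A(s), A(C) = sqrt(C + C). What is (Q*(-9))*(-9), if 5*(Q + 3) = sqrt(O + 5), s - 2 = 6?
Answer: -243 + 81*I*sqrt(5)/5 ≈ -243.0 + 36.224*I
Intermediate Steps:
s = 8 (s = 2 + 6 = 8)
A(C) = sqrt(2)*sqrt(C) (A(C) = sqrt(2*C) = sqrt(2)*sqrt(C))
O = -10 (O = -2 - 2*sqrt(2)*sqrt(8) = -2 - 2*sqrt(2)*2*sqrt(2) = -2 - 2*4 = -2 - 8 = -10)
Q = -3 + I*sqrt(5)/5 (Q = -3 + sqrt(-10 + 5)/5 = -3 + sqrt(-5)/5 = -3 + (I*sqrt(5))/5 = -3 + I*sqrt(5)/5 ≈ -3.0 + 0.44721*I)
(Q*(-9))*(-9) = ((-3 + I*sqrt(5)/5)*(-9))*(-9) = (27 - 9*I*sqrt(5)/5)*(-9) = -243 + 81*I*sqrt(5)/5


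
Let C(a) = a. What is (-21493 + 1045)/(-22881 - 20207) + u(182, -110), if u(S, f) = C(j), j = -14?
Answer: -36424/2693 ≈ -13.525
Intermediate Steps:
u(S, f) = -14
(-21493 + 1045)/(-22881 - 20207) + u(182, -110) = (-21493 + 1045)/(-22881 - 20207) - 14 = -20448/(-43088) - 14 = -20448*(-1/43088) - 14 = 1278/2693 - 14 = -36424/2693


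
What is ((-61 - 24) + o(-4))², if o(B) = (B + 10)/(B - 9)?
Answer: 1234321/169 ≈ 7303.7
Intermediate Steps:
o(B) = (10 + B)/(-9 + B)
((-61 - 24) + o(-4))² = ((-61 - 24) + (10 - 4)/(-9 - 4))² = (-85 + 6/(-13))² = (-85 - 1/13*6)² = (-85 - 6/13)² = (-1111/13)² = 1234321/169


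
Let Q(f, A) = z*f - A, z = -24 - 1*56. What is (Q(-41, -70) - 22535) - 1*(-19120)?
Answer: -65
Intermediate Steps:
z = -80 (z = -24 - 56 = -80)
Q(f, A) = -A - 80*f (Q(f, A) = -80*f - A = -A - 80*f)
(Q(-41, -70) - 22535) - 1*(-19120) = ((-1*(-70) - 80*(-41)) - 22535) - 1*(-19120) = ((70 + 3280) - 22535) + 19120 = (3350 - 22535) + 19120 = -19185 + 19120 = -65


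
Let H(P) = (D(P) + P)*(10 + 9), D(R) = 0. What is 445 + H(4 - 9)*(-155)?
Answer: 15170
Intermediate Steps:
H(P) = 19*P (H(P) = (0 + P)*(10 + 9) = P*19 = 19*P)
445 + H(4 - 9)*(-155) = 445 + (19*(4 - 9))*(-155) = 445 + (19*(-5))*(-155) = 445 - 95*(-155) = 445 + 14725 = 15170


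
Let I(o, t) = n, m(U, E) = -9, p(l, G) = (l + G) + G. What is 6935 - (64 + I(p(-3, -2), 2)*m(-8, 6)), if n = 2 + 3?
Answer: 6916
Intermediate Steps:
p(l, G) = l + 2*G (p(l, G) = (G + l) + G = l + 2*G)
n = 5
I(o, t) = 5
6935 - (64 + I(p(-3, -2), 2)*m(-8, 6)) = 6935 - (64 + 5*(-9)) = 6935 - (64 - 45) = 6935 - 1*19 = 6935 - 19 = 6916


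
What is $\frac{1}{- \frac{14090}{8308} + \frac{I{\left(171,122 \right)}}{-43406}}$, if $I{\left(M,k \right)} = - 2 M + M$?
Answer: $- \frac{45077131}{76271234} \approx -0.59101$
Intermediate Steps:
$I{\left(M,k \right)} = - M$
$\frac{1}{- \frac{14090}{8308} + \frac{I{\left(171,122 \right)}}{-43406}} = \frac{1}{- \frac{14090}{8308} + \frac{\left(-1\right) 171}{-43406}} = \frac{1}{\left(-14090\right) \frac{1}{8308} - - \frac{171}{43406}} = \frac{1}{- \frac{7045}{4154} + \frac{171}{43406}} = \frac{1}{- \frac{76271234}{45077131}} = - \frac{45077131}{76271234}$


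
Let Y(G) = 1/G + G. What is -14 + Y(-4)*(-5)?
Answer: 29/4 ≈ 7.2500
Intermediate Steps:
Y(G) = G + 1/G
-14 + Y(-4)*(-5) = -14 + (-4 + 1/(-4))*(-5) = -14 + (-4 - ¼)*(-5) = -14 - 17/4*(-5) = -14 + 85/4 = 29/4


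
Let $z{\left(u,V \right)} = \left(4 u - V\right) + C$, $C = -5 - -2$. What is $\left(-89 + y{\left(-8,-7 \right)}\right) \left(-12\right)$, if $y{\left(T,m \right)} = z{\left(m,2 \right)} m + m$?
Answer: $-1620$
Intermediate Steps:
$C = -3$ ($C = -5 + 2 = -3$)
$z{\left(u,V \right)} = -3 - V + 4 u$ ($z{\left(u,V \right)} = \left(4 u - V\right) - 3 = \left(- V + 4 u\right) - 3 = -3 - V + 4 u$)
$y{\left(T,m \right)} = m + m \left(-5 + 4 m\right)$ ($y{\left(T,m \right)} = \left(-3 - 2 + 4 m\right) m + m = \left(-5 + 4 m\right) m + m = m \left(-5 + 4 m\right) + m = m + m \left(-5 + 4 m\right)$)
$\left(-89 + y{\left(-8,-7 \right)}\right) \left(-12\right) = \left(-89 + 4 \left(-7\right) \left(-1 - 7\right)\right) \left(-12\right) = \left(-89 + 4 \left(-7\right) \left(-8\right)\right) \left(-12\right) = \left(-89 + 224\right) \left(-12\right) = 135 \left(-12\right) = -1620$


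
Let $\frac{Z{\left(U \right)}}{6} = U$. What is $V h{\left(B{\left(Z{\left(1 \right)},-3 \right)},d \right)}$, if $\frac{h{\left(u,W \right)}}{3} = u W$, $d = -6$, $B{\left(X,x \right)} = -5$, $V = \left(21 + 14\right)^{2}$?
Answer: $110250$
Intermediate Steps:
$V = 1225$ ($V = 35^{2} = 1225$)
$Z{\left(U \right)} = 6 U$
$h{\left(u,W \right)} = 3 W u$ ($h{\left(u,W \right)} = 3 u W = 3 W u$)
$V h{\left(B{\left(Z{\left(1 \right)},-3 \right)},d \right)} = 1225 \cdot 3 \left(-6\right) \left(-5\right) = 1225 \cdot 90 = 110250$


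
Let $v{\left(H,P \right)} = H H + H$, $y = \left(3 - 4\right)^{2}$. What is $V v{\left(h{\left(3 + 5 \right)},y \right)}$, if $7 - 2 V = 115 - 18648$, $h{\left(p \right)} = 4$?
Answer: $185400$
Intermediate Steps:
$y = 1$ ($y = \left(-1\right)^{2} = 1$)
$v{\left(H,P \right)} = H + H^{2}$ ($v{\left(H,P \right)} = H^{2} + H = H + H^{2}$)
$V = 9270$ ($V = \frac{7}{2} - \frac{115 - 18648}{2} = \frac{7}{2} - - \frac{18533}{2} = \frac{7}{2} + \frac{18533}{2} = 9270$)
$V v{\left(h{\left(3 + 5 \right)},y \right)} = 9270 \cdot 4 \left(1 + 4\right) = 9270 \cdot 4 \cdot 5 = 9270 \cdot 20 = 185400$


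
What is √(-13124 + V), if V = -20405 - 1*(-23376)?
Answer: I*√10153 ≈ 100.76*I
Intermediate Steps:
V = 2971 (V = -20405 + 23376 = 2971)
√(-13124 + V) = √(-13124 + 2971) = √(-10153) = I*√10153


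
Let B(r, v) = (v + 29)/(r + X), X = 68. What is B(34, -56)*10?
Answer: -45/17 ≈ -2.6471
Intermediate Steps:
B(r, v) = (29 + v)/(68 + r) (B(r, v) = (v + 29)/(r + 68) = (29 + v)/(68 + r))
B(34, -56)*10 = ((29 - 56)/(68 + 34))*10 = (-27/102)*10 = ((1/102)*(-27))*10 = -9/34*10 = -45/17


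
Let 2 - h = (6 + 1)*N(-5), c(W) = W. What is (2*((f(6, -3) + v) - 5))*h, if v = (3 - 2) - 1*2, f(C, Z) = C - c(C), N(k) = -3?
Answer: -276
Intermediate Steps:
h = 23 (h = 2 - (6 + 1)*(-3) = 2 - 7*(-3) = 2 - 1*(-21) = 2 + 21 = 23)
f(C, Z) = 0 (f(C, Z) = C - C = 0)
v = -1 (v = 1 - 2 = -1)
(2*((f(6, -3) + v) - 5))*h = (2*((0 - 1) - 5))*23 = (2*(-1 - 5))*23 = (2*(-6))*23 = -12*23 = -276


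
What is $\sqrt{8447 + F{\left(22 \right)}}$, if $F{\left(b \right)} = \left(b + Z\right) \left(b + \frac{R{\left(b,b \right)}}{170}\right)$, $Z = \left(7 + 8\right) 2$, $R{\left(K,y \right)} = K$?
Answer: $\frac{\sqrt{69343595}}{85} \approx 97.968$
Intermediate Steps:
$Z = 30$ ($Z = 15 \cdot 2 = 30$)
$F{\left(b \right)} = \frac{171 b \left(30 + b\right)}{170}$ ($F{\left(b \right)} = \left(b + 30\right) \left(b + \frac{b}{170}\right) = \left(30 + b\right) \left(b + b \frac{1}{170}\right) = \left(30 + b\right) \left(b + \frac{b}{170}\right) = \left(30 + b\right) \frac{171 b}{170} = \frac{171 b \left(30 + b\right)}{170}$)
$\sqrt{8447 + F{\left(22 \right)}} = \sqrt{8447 + \frac{171}{170} \cdot 22 \left(30 + 22\right)} = \sqrt{8447 + \frac{171}{170} \cdot 22 \cdot 52} = \sqrt{8447 + \frac{97812}{85}} = \sqrt{\frac{815807}{85}} = \frac{\sqrt{69343595}}{85}$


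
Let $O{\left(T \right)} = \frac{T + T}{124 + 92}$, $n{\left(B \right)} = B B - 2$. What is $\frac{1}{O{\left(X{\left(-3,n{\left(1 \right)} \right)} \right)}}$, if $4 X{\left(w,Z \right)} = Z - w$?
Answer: $216$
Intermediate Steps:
$n{\left(B \right)} = -2 + B^{2}$ ($n{\left(B \right)} = B^{2} - 2 = -2 + B^{2}$)
$X{\left(w,Z \right)} = - \frac{w}{4} + \frac{Z}{4}$ ($X{\left(w,Z \right)} = \frac{Z - w}{4} = - \frac{w}{4} + \frac{Z}{4}$)
$O{\left(T \right)} = \frac{T}{108}$ ($O{\left(T \right)} = \frac{2 T}{216} = 2 T \frac{1}{216} = \frac{T}{108}$)
$\frac{1}{O{\left(X{\left(-3,n{\left(1 \right)} \right)} \right)}} = \frac{1}{\frac{1}{108} \left(\left(- \frac{1}{4}\right) \left(-3\right) + \frac{-2 + 1^{2}}{4}\right)} = \frac{1}{\frac{1}{108} \left(\frac{3}{4} + \frac{-2 + 1}{4}\right)} = \frac{1}{\frac{1}{108} \left(\frac{3}{4} + \frac{1}{4} \left(-1\right)\right)} = \frac{1}{\frac{1}{108} \left(\frac{3}{4} - \frac{1}{4}\right)} = \frac{1}{\frac{1}{108} \cdot \frac{1}{2}} = \frac{1}{\frac{1}{216}} = 216$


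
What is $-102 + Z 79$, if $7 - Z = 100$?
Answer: $-7449$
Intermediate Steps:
$Z = -93$ ($Z = 7 - 100 = -93$)
$-102 + Z 79 = -102 - 7347 = -7449$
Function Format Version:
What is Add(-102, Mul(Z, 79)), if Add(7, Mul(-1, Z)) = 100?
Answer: -7449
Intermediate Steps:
Z = -93 (Z = Add(7, Mul(-1, 100)) = Add(7, -100) = -93)
Add(-102, Mul(Z, 79)) = Add(-102, Mul(-93, 79)) = Add(-102, -7347) = -7449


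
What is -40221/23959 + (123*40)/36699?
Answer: -34825441/22545419 ≈ -1.5447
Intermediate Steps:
-40221/23959 + (123*40)/36699 = -40221*1/23959 + 4920*(1/36699) = -40221/23959 + 1640/12233 = -34825441/22545419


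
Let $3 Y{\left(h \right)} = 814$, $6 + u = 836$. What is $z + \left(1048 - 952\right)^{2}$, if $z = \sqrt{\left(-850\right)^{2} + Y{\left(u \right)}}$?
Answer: $9216 + \frac{\sqrt{6504942}}{3} \approx 10066.0$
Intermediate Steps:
$u = 830$ ($u = -6 + 836 = 830$)
$Y{\left(h \right)} = \frac{814}{3}$ ($Y{\left(h \right)} = \frac{1}{3} \cdot 814 = \frac{814}{3}$)
$z = \frac{\sqrt{6504942}}{3}$ ($z = \sqrt{\left(-850\right)^{2} + \frac{814}{3}} = \sqrt{722500 + \frac{814}{3}} = \sqrt{\frac{2168314}{3}} = \frac{\sqrt{6504942}}{3} \approx 850.16$)
$z + \left(1048 - 952\right)^{2} = \frac{\sqrt{6504942}}{3} + \left(1048 - 952\right)^{2} = \frac{\sqrt{6504942}}{3} + 96^{2} = \frac{\sqrt{6504942}}{3} + 9216 = 9216 + \frac{\sqrt{6504942}}{3}$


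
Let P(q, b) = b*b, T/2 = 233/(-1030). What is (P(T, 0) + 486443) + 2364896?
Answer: 2851339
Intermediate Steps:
T = -233/515 (T = 2*(233/(-1030)) = 2*(233*(-1/1030)) = 2*(-233/1030) = -233/515 ≈ -0.45243)
P(q, b) = b**2
(P(T, 0) + 486443) + 2364896 = (0**2 + 486443) + 2364896 = (0 + 486443) + 2364896 = 486443 + 2364896 = 2851339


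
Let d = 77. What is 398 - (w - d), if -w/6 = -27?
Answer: 313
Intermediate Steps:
w = 162 (w = -6*(-27) = 162)
398 - (w - d) = 398 - (162 - 1*77) = 398 - (162 - 77) = 398 - 1*85 = 398 - 85 = 313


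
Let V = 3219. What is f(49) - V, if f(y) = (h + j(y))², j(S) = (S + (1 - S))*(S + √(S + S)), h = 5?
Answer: -205 + 756*√2 ≈ 864.15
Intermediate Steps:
j(S) = S + √2*√S (j(S) = 1*(S + √(2*S)) = 1*(S + √2*√S) = S + √2*√S)
f(y) = (5 + y + √2*√y)² (f(y) = (5 + (y + √2*√y))² = (5 + y + √2*√y)²)
f(49) - V = (5 + 49 + √2*√49)² - 1*3219 = (5 + 49 + √2*7)² - 3219 = (5 + 49 + 7*√2)² - 3219 = (54 + 7*√2)² - 3219 = -3219 + (54 + 7*√2)²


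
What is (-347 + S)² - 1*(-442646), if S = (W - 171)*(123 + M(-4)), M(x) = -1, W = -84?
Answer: 989985495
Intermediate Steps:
S = -31110 (S = (-84 - 171)*(123 - 1) = -255*122 = -31110)
(-347 + S)² - 1*(-442646) = (-347 - 31110)² - 1*(-442646) = (-31457)² + 442646 = 989542849 + 442646 = 989985495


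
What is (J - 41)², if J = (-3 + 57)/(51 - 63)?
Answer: 8281/4 ≈ 2070.3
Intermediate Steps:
J = -9/2 (J = 54/(-12) = 54*(-1/12) = -9/2 ≈ -4.5000)
(J - 41)² = (-9/2 - 41)² = (-91/2)² = 8281/4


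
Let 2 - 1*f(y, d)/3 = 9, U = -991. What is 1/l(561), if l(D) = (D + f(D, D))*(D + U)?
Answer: -1/232200 ≈ -4.3066e-6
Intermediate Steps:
f(y, d) = -21 (f(y, d) = 6 - 3*9 = 6 - 27 = -21)
l(D) = (-991 + D)*(-21 + D) (l(D) = (D - 21)*(D - 991) = (-21 + D)*(-991 + D) = (-991 + D)*(-21 + D))
1/l(561) = 1/(20811 + 561² - 1012*561) = 1/(20811 + 314721 - 567732) = 1/(-232200) = -1/232200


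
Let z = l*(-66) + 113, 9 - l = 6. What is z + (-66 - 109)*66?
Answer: -11635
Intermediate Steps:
l = 3 (l = 9 - 1*6 = 9 - 6 = 3)
z = -85 (z = 3*(-66) + 113 = -198 + 113 = -85)
z + (-66 - 109)*66 = -85 + (-66 - 109)*66 = -85 - 175*66 = -85 - 11550 = -11635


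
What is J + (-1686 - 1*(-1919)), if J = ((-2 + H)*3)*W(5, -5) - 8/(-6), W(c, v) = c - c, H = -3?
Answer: 703/3 ≈ 234.33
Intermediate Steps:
W(c, v) = 0
J = 4/3 (J = ((-2 - 3)*3)*0 - 8/(-6) = -5*3*0 - 8*(-⅙) = -15*0 + 4/3 = 0 + 4/3 = 4/3 ≈ 1.3333)
J + (-1686 - 1*(-1919)) = 4/3 + (-1686 - 1*(-1919)) = 4/3 + (-1686 + 1919) = 4/3 + 233 = 703/3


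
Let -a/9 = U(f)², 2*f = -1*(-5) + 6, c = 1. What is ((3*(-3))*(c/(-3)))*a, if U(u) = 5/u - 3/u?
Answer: -432/121 ≈ -3.5702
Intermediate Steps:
f = 11/2 (f = (-1*(-5) + 6)/2 = (5 + 6)/2 = (½)*11 = 11/2 ≈ 5.5000)
U(u) = 2/u
a = -144/121 (a = -9*(2/(11/2))² = -9*(2*(2/11))² = -9*(4/11)² = -9*16/121 = -144/121 ≈ -1.1901)
((3*(-3))*(c/(-3)))*a = ((3*(-3))*(1/(-3)))*(-144/121) = -9*(-1)/3*(-144/121) = -9*(-⅓)*(-144/121) = 3*(-144/121) = -432/121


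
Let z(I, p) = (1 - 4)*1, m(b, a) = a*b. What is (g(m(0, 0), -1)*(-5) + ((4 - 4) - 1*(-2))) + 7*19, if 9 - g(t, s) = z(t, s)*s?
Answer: 105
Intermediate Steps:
z(I, p) = -3 (z(I, p) = -3*1 = -3)
g(t, s) = 9 + 3*s (g(t, s) = 9 - (-3)*s = 9 + 3*s)
(g(m(0, 0), -1)*(-5) + ((4 - 4) - 1*(-2))) + 7*19 = ((9 + 3*(-1))*(-5) + ((4 - 4) - 1*(-2))) + 7*19 = ((9 - 3)*(-5) + (0 + 2)) + 133 = (6*(-5) + 2) + 133 = (-30 + 2) + 133 = -28 + 133 = 105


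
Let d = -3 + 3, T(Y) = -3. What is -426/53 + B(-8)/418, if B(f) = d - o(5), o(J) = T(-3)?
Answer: -177909/22154 ≈ -8.0306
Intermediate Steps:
o(J) = -3
d = 0
B(f) = 3 (B(f) = 0 - 1*(-3) = 0 + 3 = 3)
-426/53 + B(-8)/418 = -426/53 + 3/418 = -177909/22154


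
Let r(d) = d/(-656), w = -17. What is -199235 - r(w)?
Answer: -130698177/656 ≈ -1.9924e+5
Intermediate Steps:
r(d) = -d/656 (r(d) = d*(-1/656) = -d/656)
-199235 - r(w) = -199235 - (-1)*(-17)/656 = -199235 - 1*17/656 = -199235 - 17/656 = -130698177/656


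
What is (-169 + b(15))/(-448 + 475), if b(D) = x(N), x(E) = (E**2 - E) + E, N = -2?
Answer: -55/9 ≈ -6.1111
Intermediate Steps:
x(E) = E**2
b(D) = 4 (b(D) = (-2)**2 = 4)
(-169 + b(15))/(-448 + 475) = (-169 + 4)/(-448 + 475) = -165/27 = -165*1/27 = -55/9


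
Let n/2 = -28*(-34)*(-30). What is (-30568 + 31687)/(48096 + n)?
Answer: -373/3008 ≈ -0.12400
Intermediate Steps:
n = -57120 (n = 2*(-28*(-34)*(-30)) = 2*(952*(-30)) = 2*(-28560) = -57120)
(-30568 + 31687)/(48096 + n) = (-30568 + 31687)/(48096 - 57120) = 1119/(-9024) = 1119*(-1/9024) = -373/3008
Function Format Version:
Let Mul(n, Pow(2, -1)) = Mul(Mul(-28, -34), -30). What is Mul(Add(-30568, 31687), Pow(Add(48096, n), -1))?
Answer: Rational(-373, 3008) ≈ -0.12400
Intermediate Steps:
n = -57120 (n = Mul(2, Mul(Mul(-28, -34), -30)) = Mul(2, Mul(952, -30)) = Mul(2, -28560) = -57120)
Mul(Add(-30568, 31687), Pow(Add(48096, n), -1)) = Mul(Add(-30568, 31687), Pow(Add(48096, -57120), -1)) = Mul(1119, Pow(-9024, -1)) = Mul(1119, Rational(-1, 9024)) = Rational(-373, 3008)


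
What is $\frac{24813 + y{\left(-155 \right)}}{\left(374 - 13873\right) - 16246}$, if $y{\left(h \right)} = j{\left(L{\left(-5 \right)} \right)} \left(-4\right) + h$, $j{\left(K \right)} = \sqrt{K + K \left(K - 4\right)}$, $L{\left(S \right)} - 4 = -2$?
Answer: $- \frac{24658}{29745} + \frac{4 i \sqrt{2}}{29745} \approx -0.82898 + 0.00019018 i$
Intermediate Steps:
$L{\left(S \right)} = 2$ ($L{\left(S \right)} = 4 - 2 = 2$)
$j{\left(K \right)} = \sqrt{K + K \left(-4 + K\right)}$
$y{\left(h \right)} = h - 4 i \sqrt{2}$ ($y{\left(h \right)} = \sqrt{2 \left(-3 + 2\right)} \left(-4\right) + h = \sqrt{2 \left(-1\right)} \left(-4\right) + h = \sqrt{-2} \left(-4\right) + h = i \sqrt{2} \left(-4\right) + h = - 4 i \sqrt{2} + h = h - 4 i \sqrt{2}$)
$\frac{24813 + y{\left(-155 \right)}}{\left(374 - 13873\right) - 16246} = \frac{24813 - \left(155 + 4 i \sqrt{2}\right)}{\left(374 - 13873\right) - 16246} = \frac{24658 - 4 i \sqrt{2}}{\left(374 - 13873\right) - 16246} = \frac{24658 - 4 i \sqrt{2}}{-13499 - 16246} = \frac{24658 - 4 i \sqrt{2}}{-29745} = \left(24658 - 4 i \sqrt{2}\right) \left(- \frac{1}{29745}\right) = - \frac{24658}{29745} + \frac{4 i \sqrt{2}}{29745}$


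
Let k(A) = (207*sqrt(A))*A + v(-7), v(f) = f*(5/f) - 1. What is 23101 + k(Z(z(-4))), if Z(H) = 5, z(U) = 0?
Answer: 23105 + 1035*sqrt(5) ≈ 25419.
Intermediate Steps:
v(f) = 4 (v(f) = 5 - 1 = 4)
k(A) = 4 + 207*A**(3/2) (k(A) = (207*sqrt(A))*A + 4 = 207*A**(3/2) + 4 = 4 + 207*A**(3/2))
23101 + k(Z(z(-4))) = 23101 + (4 + 207*5**(3/2)) = 23101 + (4 + 207*(5*sqrt(5))) = 23101 + (4 + 1035*sqrt(5)) = 23105 + 1035*sqrt(5)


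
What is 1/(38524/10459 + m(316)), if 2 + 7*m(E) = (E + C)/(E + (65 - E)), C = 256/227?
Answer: 1080257815/4423228742 ≈ 0.24422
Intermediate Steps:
C = 256/227 (C = 256*(1/227) = 256/227 ≈ 1.1278)
m(E) = -29254/103285 + E/455 (m(E) = -2/7 + ((E + 256/227)/(E + (65 - E)))/7 = -2/7 + ((256/227 + E)/65)/7 = -2/7 + ((256/227 + E)*(1/65))/7 = -2/7 + (256/14755 + E/65)/7 = -2/7 + (256/103285 + E/455) = -29254/103285 + E/455)
1/(38524/10459 + m(316)) = 1/(38524/10459 + (-29254/103285 + (1/455)*316)) = 1/(38524*(1/10459) + (-29254/103285 + 316/455)) = 1/(38524/10459 + 42478/103285) = 1/(4423228742/1080257815) = 1080257815/4423228742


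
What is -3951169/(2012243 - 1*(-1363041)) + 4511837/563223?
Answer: 13003341979021/1901037580332 ≈ 6.8401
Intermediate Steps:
-3951169/(2012243 - 1*(-1363041)) + 4511837/563223 = -3951169/(2012243 + 1363041) + 4511837*(1/563223) = -3951169/3375284 + 4511837/563223 = 13003341979021/1901037580332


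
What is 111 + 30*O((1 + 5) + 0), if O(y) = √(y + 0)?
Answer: 111 + 30*√6 ≈ 184.48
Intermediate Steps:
O(y) = √y
111 + 30*O((1 + 5) + 0) = 111 + 30*√((1 + 5) + 0) = 111 + 30*√(6 + 0) = 111 + 30*√6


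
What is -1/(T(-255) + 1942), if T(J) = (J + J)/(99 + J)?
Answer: -26/50577 ≈ -0.00051407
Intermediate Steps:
T(J) = 2*J/(99 + J) (T(J) = (2*J)/(99 + J) = 2*J/(99 + J))
-1/(T(-255) + 1942) = -1/(2*(-255)/(99 - 255) + 1942) = -1/(2*(-255)/(-156) + 1942) = -1/(2*(-255)*(-1/156) + 1942) = -1/(85/26 + 1942) = -1/50577/26 = -1*26/50577 = -26/50577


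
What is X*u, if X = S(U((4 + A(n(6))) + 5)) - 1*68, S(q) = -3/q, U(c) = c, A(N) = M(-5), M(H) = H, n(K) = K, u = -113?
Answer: 31075/4 ≈ 7768.8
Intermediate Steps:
A(N) = -5
X = -275/4 (X = -3/((4 - 5) + 5) - 1*68 = -3/(-1 + 5) - 68 = -3/4 - 68 = -3*¼ - 68 = -¾ - 68 = -275/4 ≈ -68.750)
X*u = -275/4*(-113) = 31075/4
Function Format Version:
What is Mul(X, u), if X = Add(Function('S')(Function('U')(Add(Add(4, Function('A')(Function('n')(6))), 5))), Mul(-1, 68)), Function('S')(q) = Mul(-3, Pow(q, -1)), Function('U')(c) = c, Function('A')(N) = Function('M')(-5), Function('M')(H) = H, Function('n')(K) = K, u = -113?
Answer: Rational(31075, 4) ≈ 7768.8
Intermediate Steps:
Function('A')(N) = -5
X = Rational(-275, 4) (X = Add(Mul(-3, Pow(Add(Add(4, -5), 5), -1)), Mul(-1, 68)) = Add(Mul(-3, Pow(Add(-1, 5), -1)), -68) = Add(Mul(-3, Pow(4, -1)), -68) = Add(Mul(-3, Rational(1, 4)), -68) = Add(Rational(-3, 4), -68) = Rational(-275, 4) ≈ -68.750)
Mul(X, u) = Mul(Rational(-275, 4), -113) = Rational(31075, 4)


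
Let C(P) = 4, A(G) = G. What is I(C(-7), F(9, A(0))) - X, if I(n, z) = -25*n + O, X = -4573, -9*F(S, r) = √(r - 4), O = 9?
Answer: 4482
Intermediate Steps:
F(S, r) = -√(-4 + r)/9 (F(S, r) = -√(r - 4)/9 = -√(-4 + r)/9)
I(n, z) = 9 - 25*n (I(n, z) = -25*n + 9 = 9 - 25*n)
I(C(-7), F(9, A(0))) - X = (9 - 25*4) - 1*(-4573) = (9 - 100) + 4573 = -91 + 4573 = 4482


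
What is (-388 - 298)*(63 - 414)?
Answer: 240786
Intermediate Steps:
(-388 - 298)*(63 - 414) = -686*(-351) = 240786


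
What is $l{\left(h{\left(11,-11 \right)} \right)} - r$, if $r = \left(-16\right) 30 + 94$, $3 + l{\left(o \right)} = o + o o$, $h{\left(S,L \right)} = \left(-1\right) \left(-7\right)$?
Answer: $439$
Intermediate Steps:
$h{\left(S,L \right)} = 7$
$l{\left(o \right)} = -3 + o + o^{2}$ ($l{\left(o \right)} = -3 + \left(o + o o\right) = -3 + \left(o + o^{2}\right) = -3 + o + o^{2}$)
$r = -386$ ($r = -480 + 94 = -386$)
$l{\left(h{\left(11,-11 \right)} \right)} - r = \left(-3 + 7 + 7^{2}\right) - -386 = \left(-3 + 7 + 49\right) + 386 = 53 + 386 = 439$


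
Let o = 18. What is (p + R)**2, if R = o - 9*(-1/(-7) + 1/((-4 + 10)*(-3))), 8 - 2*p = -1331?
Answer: 23107249/49 ≈ 4.7158e+5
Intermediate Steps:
p = 1339/2 (p = 4 - 1/2*(-1331) = 4 + 1331/2 = 1339/2 ≈ 669.50)
R = 241/14 (R = 18 - 9*(-1/(-7) + 1/((-4 + 10)*(-3))) = 18 - 9*(-1*(-1/7) - 1/3/6) = 18 - 9*(1/7 + (1/6)*(-1/3)) = 18 - 9*(1/7 - 1/18) = 18 - 9*11/126 = 18 - 11/14 = 241/14 ≈ 17.214)
(p + R)**2 = (1339/2 + 241/14)**2 = (4807/7)**2 = 23107249/49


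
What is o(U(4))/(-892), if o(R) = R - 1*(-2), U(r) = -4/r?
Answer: -1/892 ≈ -0.0011211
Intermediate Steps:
o(R) = 2 + R (o(R) = R + 2 = 2 + R)
o(U(4))/(-892) = (2 - 4/4)/(-892) = (2 - 4*¼)*(-1/892) = (2 - 1)*(-1/892) = 1*(-1/892) = -1/892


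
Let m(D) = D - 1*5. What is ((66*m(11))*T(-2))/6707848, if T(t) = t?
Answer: -99/838481 ≈ -0.00011807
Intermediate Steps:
m(D) = -5 + D (m(D) = D - 5 = -5 + D)
((66*m(11))*T(-2))/6707848 = ((66*(-5 + 11))*(-2))/6707848 = ((66*6)*(-2))*(1/6707848) = (396*(-2))*(1/6707848) = -792*1/6707848 = -99/838481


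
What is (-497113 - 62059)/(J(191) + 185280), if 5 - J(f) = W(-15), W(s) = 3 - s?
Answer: -559172/185267 ≈ -3.0182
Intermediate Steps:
J(f) = -13 (J(f) = 5 - (3 - 1*(-15)) = 5 - (3 + 15) = 5 - 1*18 = 5 - 18 = -13)
(-497113 - 62059)/(J(191) + 185280) = (-497113 - 62059)/(-13 + 185280) = -559172/185267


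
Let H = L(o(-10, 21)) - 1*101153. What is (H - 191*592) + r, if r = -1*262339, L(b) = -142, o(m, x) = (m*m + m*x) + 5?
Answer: -476706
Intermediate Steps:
o(m, x) = 5 + m**2 + m*x (o(m, x) = (m**2 + m*x) + 5 = 5 + m**2 + m*x)
r = -262339
H = -101295 (H = -142 - 1*101153 = -142 - 101153 = -101295)
(H - 191*592) + r = (-101295 - 191*592) - 262339 = (-101295 - 113072) - 262339 = -214367 - 262339 = -476706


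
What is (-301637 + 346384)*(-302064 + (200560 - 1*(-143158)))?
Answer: 1863891538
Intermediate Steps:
(-301637 + 346384)*(-302064 + (200560 - 1*(-143158))) = 44747*(-302064 + (200560 + 143158)) = 44747*(-302064 + 343718) = 44747*41654 = 1863891538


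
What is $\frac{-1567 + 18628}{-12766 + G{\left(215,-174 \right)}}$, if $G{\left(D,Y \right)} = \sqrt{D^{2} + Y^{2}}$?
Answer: $- \frac{72600242}{54298085} - \frac{5687 \sqrt{76501}}{54298085} \approx -1.366$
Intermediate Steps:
$\frac{-1567 + 18628}{-12766 + G{\left(215,-174 \right)}} = \frac{-1567 + 18628}{-12766 + \sqrt{215^{2} + \left(-174\right)^{2}}} = \frac{17061}{-12766 + \sqrt{46225 + 30276}} = \frac{17061}{-12766 + \sqrt{76501}}$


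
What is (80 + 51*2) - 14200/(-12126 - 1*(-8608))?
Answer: 327238/1759 ≈ 186.04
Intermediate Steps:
(80 + 51*2) - 14200/(-12126 - 1*(-8608)) = (80 + 102) - 14200/(-12126 + 8608) = 182 - 14200/(-3518) = 182 - 14200*(-1/3518) = 182 + 7100/1759 = 327238/1759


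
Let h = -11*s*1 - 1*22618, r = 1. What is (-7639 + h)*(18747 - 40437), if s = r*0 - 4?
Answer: 655319970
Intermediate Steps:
s = -4 (s = 1*0 - 4 = 0 - 4 = -4)
h = -22574 (h = -11*(-4)*1 - 1*22618 = 44*1 - 22618 = 44 - 22618 = -22574)
(-7639 + h)*(18747 - 40437) = (-7639 - 22574)*(18747 - 40437) = -30213*(-21690) = 655319970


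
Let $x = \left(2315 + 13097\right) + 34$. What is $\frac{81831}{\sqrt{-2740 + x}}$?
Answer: $\frac{81831 \sqrt{12706}}{12706} \approx 725.96$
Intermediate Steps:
$x = 15446$ ($x = 15412 + 34 = 15446$)
$\frac{81831}{\sqrt{-2740 + x}} = \frac{81831}{\sqrt{-2740 + 15446}} = \frac{81831}{\sqrt{12706}} = 81831 \frac{\sqrt{12706}}{12706} = \frac{81831 \sqrt{12706}}{12706}$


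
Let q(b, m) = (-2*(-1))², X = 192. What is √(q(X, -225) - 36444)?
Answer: 2*I*√9110 ≈ 190.89*I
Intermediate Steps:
q(b, m) = 4 (q(b, m) = 2² = 4)
√(q(X, -225) - 36444) = √(4 - 36444) = √(-36440) = 2*I*√9110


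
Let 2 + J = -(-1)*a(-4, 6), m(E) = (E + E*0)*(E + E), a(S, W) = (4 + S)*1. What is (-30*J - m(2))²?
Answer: 2704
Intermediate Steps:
a(S, W) = 4 + S
m(E) = 2*E² (m(E) = (E + 0)*(2*E) = E*(2*E) = 2*E²)
J = -2 (J = -2 - (-1)*(4 - 4) = -2 - (-1)*0 = -2 - 1*0 = -2 + 0 = -2)
(-30*J - m(2))² = (-30*(-2) - 2*2²)² = (60 - 2*4)² = (60 - 1*8)² = (60 - 8)² = 52² = 2704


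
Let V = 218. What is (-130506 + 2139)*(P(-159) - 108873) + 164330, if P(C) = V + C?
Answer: 13968291068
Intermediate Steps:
P(C) = 218 + C
(-130506 + 2139)*(P(-159) - 108873) + 164330 = (-130506 + 2139)*((218 - 159) - 108873) + 164330 = -128367*(59 - 108873) + 164330 = -128367*(-108814) + 164330 = 13968126738 + 164330 = 13968291068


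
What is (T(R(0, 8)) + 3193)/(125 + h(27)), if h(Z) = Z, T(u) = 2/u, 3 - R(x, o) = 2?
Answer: 3195/152 ≈ 21.020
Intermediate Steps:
R(x, o) = 1 (R(x, o) = 3 - 1*2 = 3 - 2 = 1)
(T(R(0, 8)) + 3193)/(125 + h(27)) = (2/1 + 3193)/(125 + 27) = (2*1 + 3193)/152 = (2 + 3193)*(1/152) = 3195*(1/152) = 3195/152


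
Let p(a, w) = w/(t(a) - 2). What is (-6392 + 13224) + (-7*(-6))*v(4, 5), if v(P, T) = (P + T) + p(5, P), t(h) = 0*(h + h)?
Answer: 7126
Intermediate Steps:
t(h) = 0 (t(h) = 0*(2*h) = 0)
p(a, w) = -w/2 (p(a, w) = w/(0 - 2) = w/(-2) = w*(-½) = -w/2)
v(P, T) = T + P/2 (v(P, T) = (P + T) - P/2 = T + P/2)
(-6392 + 13224) + (-7*(-6))*v(4, 5) = (-6392 + 13224) + (-7*(-6))*(5 + (½)*4) = 6832 + 42*(5 + 2) = 6832 + 42*7 = 6832 + 294 = 7126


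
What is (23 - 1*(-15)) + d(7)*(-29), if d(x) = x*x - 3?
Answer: -1296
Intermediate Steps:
d(x) = -3 + x**2 (d(x) = x**2 - 3 = -3 + x**2)
(23 - 1*(-15)) + d(7)*(-29) = (23 - 1*(-15)) + (-3 + 7**2)*(-29) = (23 + 15) + (-3 + 49)*(-29) = 38 + 46*(-29) = 38 - 1334 = -1296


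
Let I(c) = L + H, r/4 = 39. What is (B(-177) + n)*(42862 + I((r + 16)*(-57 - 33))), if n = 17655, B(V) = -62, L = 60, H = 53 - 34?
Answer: 755461013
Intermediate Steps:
H = 19
r = 156 (r = 4*39 = 156)
I(c) = 79 (I(c) = 60 + 19 = 79)
(B(-177) + n)*(42862 + I((r + 16)*(-57 - 33))) = (-62 + 17655)*(42862 + 79) = 17593*42941 = 755461013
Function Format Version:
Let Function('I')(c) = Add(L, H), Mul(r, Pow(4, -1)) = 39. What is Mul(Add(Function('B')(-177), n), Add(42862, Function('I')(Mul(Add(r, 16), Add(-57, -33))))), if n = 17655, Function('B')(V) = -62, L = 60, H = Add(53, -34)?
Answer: 755461013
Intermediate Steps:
H = 19
r = 156 (r = Mul(4, 39) = 156)
Function('I')(c) = 79 (Function('I')(c) = Add(60, 19) = 79)
Mul(Add(Function('B')(-177), n), Add(42862, Function('I')(Mul(Add(r, 16), Add(-57, -33))))) = Mul(Add(-62, 17655), Add(42862, 79)) = Mul(17593, 42941) = 755461013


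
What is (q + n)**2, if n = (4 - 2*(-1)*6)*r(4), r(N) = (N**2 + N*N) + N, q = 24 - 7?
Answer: 351649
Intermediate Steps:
q = 17
r(N) = N + 2*N**2 (r(N) = (N**2 + N**2) + N = 2*N**2 + N = N + 2*N**2)
n = 576 (n = (4 - 2*(-1)*6)*(4*(1 + 2*4)) = (4 + 2*6)*(4*(1 + 8)) = (4 + 12)*(4*9) = 16*36 = 576)
(q + n)**2 = (17 + 576)**2 = 593**2 = 351649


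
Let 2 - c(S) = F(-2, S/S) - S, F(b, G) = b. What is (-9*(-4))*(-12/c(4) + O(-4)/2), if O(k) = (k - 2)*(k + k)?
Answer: 810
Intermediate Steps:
O(k) = 2*k*(-2 + k) (O(k) = (-2 + k)*(2*k) = 2*k*(-2 + k))
c(S) = 4 + S (c(S) = 2 - (-2 - S) = 2 + (2 + S) = 4 + S)
(-9*(-4))*(-12/c(4) + O(-4)/2) = (-9*(-4))*(-12/(4 + 4) + (2*(-4)*(-2 - 4))/2) = 36*(-12/8 + (2*(-4)*(-6))*(½)) = 36*(-12*⅛ + 48*(½)) = 36*(-3/2 + 24) = 36*(45/2) = 810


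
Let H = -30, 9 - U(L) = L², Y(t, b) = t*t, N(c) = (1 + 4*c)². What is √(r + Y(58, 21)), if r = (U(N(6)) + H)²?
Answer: 2*√38151075170 ≈ 3.9065e+5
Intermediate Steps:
Y(t, b) = t²
U(L) = 9 - L²
r = 152604297316 (r = ((9 - ((1 + 4*6)²)²) - 30)² = ((9 - ((1 + 24)²)²) - 30)² = ((9 - (25²)²) - 30)² = ((9 - 1*625²) - 30)² = ((9 - 1*390625) - 30)² = ((9 - 390625) - 30)² = (-390616 - 30)² = (-390646)² = 152604297316)
√(r + Y(58, 21)) = √(152604297316 + 58²) = √(152604297316 + 3364) = √152604300680 = 2*√38151075170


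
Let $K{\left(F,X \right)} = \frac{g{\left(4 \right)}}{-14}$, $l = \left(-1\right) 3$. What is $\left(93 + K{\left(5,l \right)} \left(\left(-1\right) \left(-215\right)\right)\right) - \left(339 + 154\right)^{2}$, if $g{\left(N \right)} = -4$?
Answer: $- \frac{1700262}{7} \approx -2.4289 \cdot 10^{5}$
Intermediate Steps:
$l = -3$
$K{\left(F,X \right)} = \frac{2}{7}$ ($K{\left(F,X \right)} = - \frac{4}{-14} = \left(-4\right) \left(- \frac{1}{14}\right) = \frac{2}{7}$)
$\left(93 + K{\left(5,l \right)} \left(\left(-1\right) \left(-215\right)\right)\right) - \left(339 + 154\right)^{2} = \left(93 + \frac{2 \left(\left(-1\right) \left(-215\right)\right)}{7}\right) - \left(339 + 154\right)^{2} = \left(93 + \frac{2}{7} \cdot 215\right) - 493^{2} = \left(93 + \frac{430}{7}\right) - 243049 = \frac{1081}{7} - 243049 = - \frac{1700262}{7}$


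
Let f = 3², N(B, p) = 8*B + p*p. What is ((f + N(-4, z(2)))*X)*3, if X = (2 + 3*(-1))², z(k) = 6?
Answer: 39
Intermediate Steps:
N(B, p) = p² + 8*B (N(B, p) = 8*B + p² = p² + 8*B)
f = 9
X = 1 (X = (2 - 3)² = (-1)² = 1)
((f + N(-4, z(2)))*X)*3 = ((9 + (6² + 8*(-4)))*1)*3 = ((9 + (36 - 32))*1)*3 = ((9 + 4)*1)*3 = (13*1)*3 = 13*3 = 39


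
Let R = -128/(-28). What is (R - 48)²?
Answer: 92416/49 ≈ 1886.0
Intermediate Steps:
R = 32/7 (R = -128*(-1/28) = 32/7 ≈ 4.5714)
(R - 48)² = (32/7 - 48)² = (-304/7)² = 92416/49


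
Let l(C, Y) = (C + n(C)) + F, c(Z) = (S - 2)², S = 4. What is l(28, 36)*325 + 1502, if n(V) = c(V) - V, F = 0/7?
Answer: 2802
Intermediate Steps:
c(Z) = 4 (c(Z) = (4 - 2)² = 2² = 4)
F = 0 (F = 0*(⅐) = 0)
n(V) = 4 - V
l(C, Y) = 4 (l(C, Y) = (C + (4 - C)) + 0 = 4 + 0 = 4)
l(28, 36)*325 + 1502 = 4*325 + 1502 = 1300 + 1502 = 2802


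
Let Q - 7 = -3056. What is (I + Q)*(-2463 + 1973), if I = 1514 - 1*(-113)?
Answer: 696780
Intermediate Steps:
Q = -3049 (Q = 7 - 3056 = -3049)
I = 1627 (I = 1514 + 113 = 1627)
(I + Q)*(-2463 + 1973) = (1627 - 3049)*(-2463 + 1973) = -1422*(-490) = 696780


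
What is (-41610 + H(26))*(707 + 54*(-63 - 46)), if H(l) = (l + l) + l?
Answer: 215094228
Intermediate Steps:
H(l) = 3*l (H(l) = 2*l + l = 3*l)
(-41610 + H(26))*(707 + 54*(-63 - 46)) = (-41610 + 3*26)*(707 + 54*(-63 - 46)) = (-41610 + 78)*(707 + 54*(-109)) = -41532*(707 - 5886) = -41532*(-5179) = 215094228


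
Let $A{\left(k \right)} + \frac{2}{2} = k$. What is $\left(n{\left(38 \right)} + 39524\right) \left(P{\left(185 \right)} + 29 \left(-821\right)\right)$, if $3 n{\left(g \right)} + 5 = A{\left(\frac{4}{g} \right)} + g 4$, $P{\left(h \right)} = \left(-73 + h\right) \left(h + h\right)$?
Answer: $\frac{13256419788}{19} \approx 6.9771 \cdot 10^{8}$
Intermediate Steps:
$A{\left(k \right)} = -1 + k$
$P{\left(h \right)} = 2 h \left(-73 + h\right)$ ($P{\left(h \right)} = \left(-73 + h\right) 2 h = 2 h \left(-73 + h\right)$)
$n{\left(g \right)} = -2 + \frac{4 g}{3} + \frac{4}{3 g}$ ($n{\left(g \right)} = - \frac{5}{3} + \frac{\left(-1 + \frac{4}{g}\right) + g 4}{3} = - \frac{5}{3} + \frac{\left(-1 + \frac{4}{g}\right) + 4 g}{3} = - \frac{5}{3} + \frac{-1 + 4 g + \frac{4}{g}}{3} = - \frac{5}{3} + \left(- \frac{1}{3} + \frac{4 g}{3} + \frac{4}{3 g}\right) = -2 + \frac{4 g}{3} + \frac{4}{3 g}$)
$\left(n{\left(38 \right)} + 39524\right) \left(P{\left(185 \right)} + 29 \left(-821\right)\right) = \left(\left(-2 + \frac{4}{3} \cdot 38 + \frac{4}{3 \cdot 38}\right) + 39524\right) \left(2 \cdot 185 \left(-73 + 185\right) + 29 \left(-821\right)\right) = \left(\left(-2 + \frac{152}{3} + \frac{4}{3} \cdot \frac{1}{38}\right) + 39524\right) \left(2 \cdot 185 \cdot 112 - 23809\right) = \left(\left(-2 + \frac{152}{3} + \frac{2}{57}\right) + 39524\right) \left(41440 - 23809\right) = \left(\frac{2776}{57} + 39524\right) 17631 = \frac{2255644}{57} \cdot 17631 = \frac{13256419788}{19}$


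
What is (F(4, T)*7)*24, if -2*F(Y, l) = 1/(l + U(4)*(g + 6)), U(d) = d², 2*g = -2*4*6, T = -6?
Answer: 2/7 ≈ 0.28571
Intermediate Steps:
g = -24 (g = (-2*4*6)/2 = (-8*6)/2 = (½)*(-48) = -24)
F(Y, l) = -1/(2*(-288 + l)) (F(Y, l) = -1/(2*(l + 4²*(-24 + 6))) = -1/(2*(l + 16*(-18))) = -1/(2*(l - 288)) = -1/(2*(-288 + l)))
(F(4, T)*7)*24 = (-1/(-576 + 2*(-6))*7)*24 = (-1/(-576 - 12)*7)*24 = (-1/(-588)*7)*24 = (-1*(-1/588)*7)*24 = ((1/588)*7)*24 = (1/84)*24 = 2/7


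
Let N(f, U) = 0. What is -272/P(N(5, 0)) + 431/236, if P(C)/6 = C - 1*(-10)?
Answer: -9583/3540 ≈ -2.7071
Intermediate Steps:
P(C) = 60 + 6*C (P(C) = 6*(C - 1*(-10)) = 6*(C + 10) = 6*(10 + C) = 60 + 6*C)
-272/P(N(5, 0)) + 431/236 = -272/(60 + 6*0) + 431/236 = -272/(60 + 0) + 431*(1/236) = -272/60 + 431/236 = -272*1/60 + 431/236 = -68/15 + 431/236 = -9583/3540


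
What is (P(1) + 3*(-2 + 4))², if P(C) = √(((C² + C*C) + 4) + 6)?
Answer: 48 + 24*√3 ≈ 89.569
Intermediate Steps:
P(C) = √(10 + 2*C²) (P(C) = √(((C² + C²) + 4) + 6) = √((2*C² + 4) + 6) = √((4 + 2*C²) + 6) = √(10 + 2*C²))
(P(1) + 3*(-2 + 4))² = (√(10 + 2*1²) + 3*(-2 + 4))² = (√(10 + 2*1) + 3*2)² = (√(10 + 2) + 6)² = (√12 + 6)² = (2*√3 + 6)² = (6 + 2*√3)²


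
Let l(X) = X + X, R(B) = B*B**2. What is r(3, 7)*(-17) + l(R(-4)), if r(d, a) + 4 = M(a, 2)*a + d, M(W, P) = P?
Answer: -349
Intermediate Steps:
r(d, a) = -4 + d + 2*a (r(d, a) = -4 + (2*a + d) = -4 + (d + 2*a) = -4 + d + 2*a)
R(B) = B**3
l(X) = 2*X
r(3, 7)*(-17) + l(R(-4)) = (-4 + 3 + 2*7)*(-17) + 2*(-4)**3 = (-4 + 3 + 14)*(-17) + 2*(-64) = 13*(-17) - 128 = -221 - 128 = -349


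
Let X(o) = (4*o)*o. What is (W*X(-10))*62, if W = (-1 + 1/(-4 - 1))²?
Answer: 35712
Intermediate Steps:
X(o) = 4*o²
W = 36/25 (W = (-1 + 1/(-5))² = (-1 - ⅕)² = (-6/5)² = 36/25 ≈ 1.4400)
(W*X(-10))*62 = (36*(4*(-10)²)/25)*62 = (36*(4*100)/25)*62 = ((36/25)*400)*62 = 576*62 = 35712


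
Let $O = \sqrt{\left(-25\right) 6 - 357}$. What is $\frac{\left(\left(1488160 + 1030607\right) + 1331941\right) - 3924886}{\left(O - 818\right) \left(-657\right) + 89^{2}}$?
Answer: $- \frac{20226374883}{148811098226} - \frac{316777149 i \sqrt{3}}{148811098226} \approx -0.13592 - 0.0036871 i$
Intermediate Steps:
$O = 13 i \sqrt{3}$ ($O = \sqrt{-150 - 357} = \sqrt{-507} = 13 i \sqrt{3} \approx 22.517 i$)
$\frac{\left(\left(1488160 + 1030607\right) + 1331941\right) - 3924886}{\left(O - 818\right) \left(-657\right) + 89^{2}} = \frac{\left(\left(1488160 + 1030607\right) + 1331941\right) - 3924886}{\left(13 i \sqrt{3} - 818\right) \left(-657\right) + 89^{2}} = \frac{\left(2518767 + 1331941\right) - 3924886}{\left(-818 + 13 i \sqrt{3}\right) \left(-657\right) + 7921} = \frac{3850708 - 3924886}{\left(537426 - 8541 i \sqrt{3}\right) + 7921} = - \frac{74178}{545347 - 8541 i \sqrt{3}}$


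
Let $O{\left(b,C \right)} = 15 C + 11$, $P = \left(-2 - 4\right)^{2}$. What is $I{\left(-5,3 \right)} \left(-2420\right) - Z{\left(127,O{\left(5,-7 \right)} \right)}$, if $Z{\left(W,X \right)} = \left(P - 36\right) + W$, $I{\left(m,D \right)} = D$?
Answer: $-7387$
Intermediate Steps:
$P = 36$ ($P = \left(-6\right)^{2} = 36$)
$O{\left(b,C \right)} = 11 + 15 C$
$Z{\left(W,X \right)} = W$ ($Z{\left(W,X \right)} = \left(36 - 36\right) + W = 0 + W = W$)
$I{\left(-5,3 \right)} \left(-2420\right) - Z{\left(127,O{\left(5,-7 \right)} \right)} = 3 \left(-2420\right) - 127 = -7260 - 127 = -7387$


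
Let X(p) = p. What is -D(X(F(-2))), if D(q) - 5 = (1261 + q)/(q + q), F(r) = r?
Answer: 1239/4 ≈ 309.75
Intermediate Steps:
D(q) = 5 + (1261 + q)/(2*q) (D(q) = 5 + (1261 + q)/(q + q) = 5 + (1261 + q)/((2*q)) = 5 + (1261 + q)*(1/(2*q)) = 5 + (1261 + q)/(2*q))
-D(X(F(-2))) = -(1261 + 11*(-2))/(2*(-2)) = -(-1)*(1261 - 22)/(2*2) = -(-1)*1239/(2*2) = -1*(-1239/4) = 1239/4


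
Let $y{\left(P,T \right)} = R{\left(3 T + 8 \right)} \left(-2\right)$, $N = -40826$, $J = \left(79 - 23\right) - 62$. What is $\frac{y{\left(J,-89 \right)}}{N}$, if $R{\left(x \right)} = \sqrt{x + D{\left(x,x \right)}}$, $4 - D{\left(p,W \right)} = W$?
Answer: $\frac{2}{20413} \approx 9.7977 \cdot 10^{-5}$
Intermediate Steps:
$J = -6$ ($J = 56 - 62 = -6$)
$D{\left(p,W \right)} = 4 - W$
$R{\left(x \right)} = 2$ ($R{\left(x \right)} = \sqrt{x - \left(-4 + x\right)} = \sqrt{4} = 2$)
$y{\left(P,T \right)} = -4$ ($y{\left(P,T \right)} = 2 \left(-2\right) = -4$)
$\frac{y{\left(J,-89 \right)}}{N} = - \frac{4}{-40826} = \left(-4\right) \left(- \frac{1}{40826}\right) = \frac{2}{20413}$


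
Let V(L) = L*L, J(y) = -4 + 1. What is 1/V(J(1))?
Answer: ⅑ ≈ 0.11111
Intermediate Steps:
J(y) = -3
V(L) = L²
1/V(J(1)) = 1/((-3)²) = 1/9 = ⅑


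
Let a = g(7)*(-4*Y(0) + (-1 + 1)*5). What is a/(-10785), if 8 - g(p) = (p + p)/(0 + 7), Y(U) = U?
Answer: 0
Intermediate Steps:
g(p) = 8 - 2*p/7 (g(p) = 8 - (p + p)/(0 + 7) = 8 - 2*p/7)
a = 0 (a = (8 - 2/7*7)*(-4*0 + (-1 + 1)*5) = (8 - 2)*(0 + 0*5) = 6*(0 + 0) = 6*0 = 0)
a/(-10785) = 0/(-10785) = 0*(-1/10785) = 0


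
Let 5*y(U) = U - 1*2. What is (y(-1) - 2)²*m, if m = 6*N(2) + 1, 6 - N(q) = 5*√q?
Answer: 6253/25 - 1014*√2/5 ≈ -36.682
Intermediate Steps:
y(U) = -⅖ + U/5 (y(U) = (U - 1*2)/5 = (U - 2)/5 = (-2 + U)/5 = -⅖ + U/5)
N(q) = 6 - 5*√q
m = 37 - 30*√2 (m = 6*(6 - 5*√2) + 1 = (36 - 30*√2) + 1 = 37 - 30*√2 ≈ -5.4264)
(y(-1) - 2)²*m = ((-⅖ + (⅕)*(-1)) - 2)²*(37 - 30*√2) = ((-⅖ - ⅕) - 2)²*(37 - 30*√2) = (-⅗ - 2)²*(37 - 30*√2) = (-13/5)²*(37 - 30*√2) = 169*(37 - 30*√2)/25 = 6253/25 - 1014*√2/5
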